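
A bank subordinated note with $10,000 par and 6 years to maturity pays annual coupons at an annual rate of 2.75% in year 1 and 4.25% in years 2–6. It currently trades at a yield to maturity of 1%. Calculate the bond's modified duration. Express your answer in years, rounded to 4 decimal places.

5.4777 years

Periodic yield y = 0.01. First find Macaulay duration:
  t   CF        PV=CF/(1+0.01)^t    t·PV
  1       275.00       272.2772       272.2772
  2       425.00       416.6258       833.2516
  3       425.00       412.5008     1,237.5024
  4       425.00       408.4166     1,633.6666
  5       425.00       404.3729     2,021.8646
  6    10,425.00     9,820.8216    58,924.9295
  Σ                 11,735.0150    64,923.4919
P = 11,735.0150; Macaulay duration = 64,923.4919 / 11,735.0150 = 5.53246 years.
Modified duration = D_Mac / (1 + y) = 5.53246 / 1.01 = 5.47768 years.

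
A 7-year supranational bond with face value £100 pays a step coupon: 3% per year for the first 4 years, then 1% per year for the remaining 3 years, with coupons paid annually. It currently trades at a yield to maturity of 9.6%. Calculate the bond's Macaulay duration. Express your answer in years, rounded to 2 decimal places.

Periodic yield y = 0.096. Discount each cash flow and weight by its year:
  t   CF        PV=CF/(1+0.096)^t    t·PV
  1         3.00         2.7372         2.7372
  2         3.00         2.4975         4.9949
  3         3.00         2.2787         6.8361
  4         3.00         2.0791         8.3165
  5         1.00         0.6323         3.1617
  6         1.00         0.5769         3.4617
  7       101.00        53.1677       372.1736
  Σ                     63.9695       401.6817
Price P = Σ PV = 63.9695.
Macaulay duration = Σ(t·PV) / P = 401.6817 / 63.9695 = 6.27927 years.

6.28 years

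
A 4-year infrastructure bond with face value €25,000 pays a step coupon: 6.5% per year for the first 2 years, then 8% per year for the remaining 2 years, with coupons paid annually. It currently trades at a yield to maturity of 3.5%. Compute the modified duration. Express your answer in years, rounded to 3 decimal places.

3.540 years

Periodic yield y = 0.035. First find Macaulay duration:
  t   CF        PV=CF/(1+0.035)^t    t·PV
  1     1,625.00     1,570.0483     1,570.0483
  2     1,625.00     1,516.9549     3,033.9098
  3     2,000.00     1,803.8854     5,411.6562
  4    27,000.00    23,528.9401    94,115.7606
  Σ                 28,419.8288   104,131.3749
P = 28,419.8288; Macaulay duration = 104,131.3749 / 28,419.8288 = 3.66404 years.
Modified duration = D_Mac / (1 + y) = 3.66404 / 1.035 = 3.54013 years.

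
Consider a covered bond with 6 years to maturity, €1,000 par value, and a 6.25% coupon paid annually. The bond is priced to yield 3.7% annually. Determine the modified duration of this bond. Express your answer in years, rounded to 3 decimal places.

5.053 years

Periodic yield y = 0.037. First find Macaulay duration:
  t   CF        PV=CF/(1+0.037)^t    t·PV
  1        62.50        60.2700        60.2700
  2        62.50        58.1196       116.2392
  3        62.50        56.0459       168.1377
  4        62.50        54.0462       216.1847
  5        62.50        52.1178       260.5891
  6     1,062.50       854.3905     5,126.3429
  Σ                  1,134.9900     5,947.7635
P = 1,134.9900; Macaulay duration = 5,947.7635 / 1,134.9900 = 5.24037 years.
Modified duration = D_Mac / (1 + y) = 5.24037 / 1.037 = 5.05339 years.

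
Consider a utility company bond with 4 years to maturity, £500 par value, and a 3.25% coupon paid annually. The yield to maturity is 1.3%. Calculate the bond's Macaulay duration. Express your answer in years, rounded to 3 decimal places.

Periodic yield y = 0.013. Discount each cash flow and weight by its year:
  t   CF        PV=CF/(1+0.013)^t    t·PV
  1        16.25        16.0415        16.0415
  2        16.25        15.8356        31.6712
  3        16.25        15.6324        46.8971
  4       516.25       490.2553     1,961.0211
  Σ                    537.7647     2,055.6309
Price P = Σ PV = 537.7647.
Macaulay duration = Σ(t·PV) / P = 2,055.6309 / 537.7647 = 3.82255 years.

3.823 years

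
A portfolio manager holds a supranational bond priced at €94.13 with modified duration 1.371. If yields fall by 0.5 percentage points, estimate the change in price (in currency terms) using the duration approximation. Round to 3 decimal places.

+€0.645

Duration approximation: ΔP/P ≈ -D_mod · Δy = -1.371 × (-0.005) = +0.006855.
ΔP ≈ 94.13 × (+0.006855) = +0.64526115.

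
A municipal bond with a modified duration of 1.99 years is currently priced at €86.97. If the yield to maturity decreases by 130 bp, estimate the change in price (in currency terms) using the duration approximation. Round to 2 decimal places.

+€2.25

Duration approximation: ΔP/P ≈ -D_mod · Δy = -1.99 × (-0.013) = +0.025870.
ΔP ≈ 86.97 × (+0.025870) = +2.2499139.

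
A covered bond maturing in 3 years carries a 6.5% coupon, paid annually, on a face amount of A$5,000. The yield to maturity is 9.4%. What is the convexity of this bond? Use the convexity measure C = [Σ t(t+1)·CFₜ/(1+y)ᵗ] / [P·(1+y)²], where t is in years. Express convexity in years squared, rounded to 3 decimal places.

9.197

With y = 0.094:
  t   CF        PV=CF/(1+0.094)^t    t·PV        t(t+1)·PV
  1       325.00       297.0750       297.0750         594.1499
  2       325.00       271.5493       543.0986       1,629.2959
  3     5,325.00     4,066.9389    12,200.8167      48,803.2666
  Σ                  4,635.5632    13,040.9902      51,026.7124
P = 4,635.5632.
Convexity = Σ t(t+1)·PV / [P·(1+y)²] = 51,026.7124 / (4,635.5632 × 1.196836) = 9.19730.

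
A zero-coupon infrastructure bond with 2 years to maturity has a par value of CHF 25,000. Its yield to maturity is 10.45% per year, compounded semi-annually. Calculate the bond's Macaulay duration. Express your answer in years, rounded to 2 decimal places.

A zero-coupon bond has a single cash flow at maturity, so its Macaulay duration equals its maturity: 2 years.
(Equivalently: 4 semi-annual periods ÷ 2 = 2 years.)

2.00 years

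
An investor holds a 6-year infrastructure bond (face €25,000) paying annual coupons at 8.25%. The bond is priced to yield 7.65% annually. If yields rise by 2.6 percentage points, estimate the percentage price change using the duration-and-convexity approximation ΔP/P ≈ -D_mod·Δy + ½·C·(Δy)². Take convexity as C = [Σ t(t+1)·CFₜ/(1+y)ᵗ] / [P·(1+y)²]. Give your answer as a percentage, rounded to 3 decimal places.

With y = 0.0765:
  t   CF        PV=CF/(1+0.0765)^t    t·PV        t(t+1)·PV
  1     2,062.50     1,915.9313     1,915.9313       3,831.8625
  2     2,062.50     1,779.7782     3,559.5564      10,678.6693
  3     2,062.50     1,653.3007     4,959.9022      19,839.6086
  4     2,062.50     1,535.8112     6,143.2447      30,716.2233
  5     2,062.50     1,426.6708     7,133.3542      42,800.1254
  6    27,062.50    17,389.3644   104,336.1865     730,353.3054
  Σ                 25,700.8566   128,048.1752     838,219.7946
P = 25,700.8566; D_Mac = 4.98225 yrs; D_mod = 4.62820 yrs; C = 28.14377.
Duration effect: -4.62820 × (+0.026) = -0.120333
Convexity effect: 0.5 × 28.14377 × (0.026)² = +0.0095126
ΔP/P ≈ -0.120333 + 0.0095126 = -0.110821 = -11.0821%.

-11.082%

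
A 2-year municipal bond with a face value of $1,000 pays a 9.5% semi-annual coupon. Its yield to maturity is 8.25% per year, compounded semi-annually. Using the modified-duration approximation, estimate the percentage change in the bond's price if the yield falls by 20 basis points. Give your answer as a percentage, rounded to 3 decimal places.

Periodic yield y = 0.04125. Modified duration first:
  t   CF        PV=CF/(1+0.04125)^t    t·PV
  1        47.50        45.6182        45.6182
  2        47.50        43.8110        87.6221
  3        47.50        42.0754       126.2263
  4     1,047.50       891.1155     3,564.4618
  Σ                  1,022.6202     3,823.9284
P = 1,022.6202; D_Mac = 3.73934 half-year periods = 1.86967 yrs; D_mod = 1.86967/(1+0.04125) = 1.79560 yrs.
ΔP/P ≈ -D_mod · Δy = -1.79560 × (-0.002) = +0.003591 = +0.3591%.

+0.359%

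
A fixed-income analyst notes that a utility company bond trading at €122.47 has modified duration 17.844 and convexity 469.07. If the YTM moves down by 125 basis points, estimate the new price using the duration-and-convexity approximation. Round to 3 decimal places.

€154.275

Duration effect: -D_mod·Δy = -17.844 × (-0.0125) = +0.223050
Convexity effect: ½·C·(Δy)² = 0.5 × 469.07 × (-0.0125)² = +0.03664609375
ΔP/P ≈ +0.223050 + 0.03664609375 = +0.25969609375
New price ≈ 122.47 × (1 + 0.25969609375) = 154.2749806015625.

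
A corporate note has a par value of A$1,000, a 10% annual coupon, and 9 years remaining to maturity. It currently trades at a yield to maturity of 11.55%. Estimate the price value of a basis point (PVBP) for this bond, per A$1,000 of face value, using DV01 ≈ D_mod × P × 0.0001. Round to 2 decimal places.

Periodic yield y = 0.1155.
  t   CF        PV=CF/(1+0.1155)^t    t·PV
  1       100.00        89.6459        89.6459
  2       100.00        80.3639       160.7277
  3       100.00        72.0429       216.1287
  4       100.00        64.5835       258.3341
  5       100.00        57.8965       289.4824
  6       100.00        51.9018       311.4109
  7       100.00        46.5278       325.6949
  8       100.00        41.7103       333.6825
  9     1,100.00       411.3074     3,701.7665
  Σ                    915.9800     5,686.8737
P = 915.9800; D_Mac = 6.20851 yrs; D_mod = 5.56568 yrs.
DV01 ≈ 5.56568 × 915.9800 × 0.0001 = 0.509805.

A$0.51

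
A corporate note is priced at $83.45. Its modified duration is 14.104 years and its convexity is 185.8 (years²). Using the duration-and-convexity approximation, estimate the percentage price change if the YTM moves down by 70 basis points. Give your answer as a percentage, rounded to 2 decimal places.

+10.33%

Duration effect: -D_mod·Δy = -14.104 × (-0.007) = +0.098728
Convexity effect: ½·C·(Δy)² = 0.5 × 185.8 × (-0.007)² = +0.0045521
ΔP/P ≈ +0.098728 + 0.0045521 = +0.1032801
= +10.32801%.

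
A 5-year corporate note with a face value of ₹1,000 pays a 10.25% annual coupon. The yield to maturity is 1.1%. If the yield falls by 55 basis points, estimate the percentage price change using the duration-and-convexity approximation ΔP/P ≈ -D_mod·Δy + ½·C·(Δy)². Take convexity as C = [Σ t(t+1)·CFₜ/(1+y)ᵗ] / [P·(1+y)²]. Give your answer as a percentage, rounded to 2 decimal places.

+2.38%

With y = 0.011:
  t   CF        PV=CF/(1+0.011)^t    t·PV        t(t+1)·PV
  1       102.50       101.3848       101.3848         202.7695
  2       102.50       100.2817       200.5633         601.6900
  3       102.50        99.1906       297.5717       1,190.2869
  4       102.50        98.1113       392.4454       1,962.2270
  5     1,102.50     1,043.8133     5,219.0664      31,314.3986
  Σ                  1,442.7816     6,211.0316      35,271.3720
P = 1,442.7816; D_Mac = 4.30490 yrs; D_mod = 4.25806 yrs; C = 23.91770.
Duration effect: -4.25806 × (-0.0055) = +0.023419
Convexity effect: 0.5 × 23.91770 × (-0.0055)² = +0.0003618
ΔP/P ≈ +0.023419 + 0.0003618 = +0.023781 = +2.3781%.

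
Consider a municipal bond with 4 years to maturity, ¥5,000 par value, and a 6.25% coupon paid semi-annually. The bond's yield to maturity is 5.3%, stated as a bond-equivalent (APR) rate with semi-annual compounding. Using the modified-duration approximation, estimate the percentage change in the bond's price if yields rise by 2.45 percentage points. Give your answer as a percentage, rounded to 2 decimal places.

-8.61%

Periodic yield y = 0.0265. Modified duration first:
  t   CF        PV=CF/(1+0.0265)^t    t·PV
  1       156.25       152.2163       152.2163
  2       156.25       148.2867       296.5733
  3       156.25       144.4585       433.3756
  4       156.25       140.7292       562.9168
  5       156.25       137.0961       685.4807
  6       156.25       133.5569       801.3414
  7       156.25       130.1090       910.7630
  8     5,156.25     4,182.7541    33,462.0330
  Σ                  5,169.2068    37,304.7001
P = 5,169.2068; D_Mac = 7.21672 half-year periods = 3.60836 yrs; D_mod = 3.60836/(1+0.0265) = 3.51521 yrs.
ΔP/P ≈ -D_mod · Δy = -3.51521 × (+0.0245) = -0.086123 = -8.6123%.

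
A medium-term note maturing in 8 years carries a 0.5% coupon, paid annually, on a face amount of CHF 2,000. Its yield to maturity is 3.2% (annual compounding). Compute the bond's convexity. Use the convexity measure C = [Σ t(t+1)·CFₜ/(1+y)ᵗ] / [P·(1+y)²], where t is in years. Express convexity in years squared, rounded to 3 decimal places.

With y = 0.032:
  t   CF        PV=CF/(1+0.032)^t    t·PV        t(t+1)·PV
  1        10.00         9.6899         9.6899          19.3798
  2        10.00         9.3895        18.7789          56.3368
  3        10.00         9.0983        27.2949         109.1798
  4        10.00         8.8162        35.2648         176.3239
  5        10.00         8.5428        42.7141         256.2848
  6        10.00         8.2779        49.6676         347.6731
  7        10.00         8.0213        56.1488         449.1901
  8     2,010.00     1,562.2786    12,498.2287     112,484.0580
  Σ                  1,624.1145    12,737.7877     113,898.4262
P = 1,624.1145.
Convexity = Σ t(t+1)·PV / [P·(1+y)²] = 113,898.4262 / (1,624.1145 × 1.065024) = 65.84786.

65.848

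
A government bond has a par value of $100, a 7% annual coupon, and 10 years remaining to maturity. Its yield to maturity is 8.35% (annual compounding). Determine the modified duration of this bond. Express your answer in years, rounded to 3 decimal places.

Periodic yield y = 0.0835. First find Macaulay duration:
  t   CF        PV=CF/(1+0.0835)^t    t·PV
  1         7.00         6.4605         6.4605
  2         7.00         5.9627        11.9253
  3         7.00         5.5031        16.5094
  4         7.00         5.0790        20.3162
  5         7.00         4.6876        23.4382
  6         7.00         4.3264        25.9583
  7         7.00         3.9930        27.9508
  8         7.00         3.6852        29.4820
  9         7.00         3.4012        30.6112
  10      107.00        47.9838       479.8380
  Σ                     91.0827       672.4899
P = 91.0827; Macaulay duration = 672.4899 / 91.0827 = 7.38329 years.
Modified duration = D_Mac / (1 + y) = 7.38329 / 1.0835 = 6.81430 years.

6.814 years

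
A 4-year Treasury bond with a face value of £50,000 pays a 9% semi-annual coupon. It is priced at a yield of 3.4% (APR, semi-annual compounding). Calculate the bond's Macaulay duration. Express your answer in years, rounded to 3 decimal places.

Periodic yield y = 0.017. Discount each cash flow and weight by its period:
  t   CF        PV=CF/(1+0.017)^t    t·PV
  1     2,250.00     2,212.3894     2,212.3894
  2     2,250.00     2,175.4075     4,350.8149
  3     2,250.00     2,139.0437     6,417.1311
  4     2,250.00     2,103.2878     8,413.1513
  5     2,250.00     2,068.1296    10,340.6481
  6     2,250.00     2,033.5591    12,201.3547
  7     2,250.00     1,999.5665    13,996.9654
  8    52,250.00    45,658.1879   365,265.5035
  Σ                 60,389.5715   423,197.9583
Price P = Σ PV = 60,389.5715.
Macaulay duration = Σ(t·PV) / P = 423,197.9583 / 60,389.5715 = 7.00780 half-year periods.
In years: 7.00780 / 2 = 3.50390 years.

3.504 years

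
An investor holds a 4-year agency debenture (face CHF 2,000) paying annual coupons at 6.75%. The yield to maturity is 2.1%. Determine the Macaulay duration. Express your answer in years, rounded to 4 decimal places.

3.6675 years

Periodic yield y = 0.021. Discount each cash flow and weight by its year:
  t   CF        PV=CF/(1+0.021)^t    t·PV
  1       135.00       132.2233       132.2233
  2       135.00       129.5037       259.0075
  3       135.00       126.8401       380.5203
  4     2,135.00     1,964.6940     7,858.7759
  Σ                  2,353.2611     8,630.5269
Price P = Σ PV = 2,353.2611.
Macaulay duration = Σ(t·PV) / P = 8,630.5269 / 2,353.2611 = 3.66748 years.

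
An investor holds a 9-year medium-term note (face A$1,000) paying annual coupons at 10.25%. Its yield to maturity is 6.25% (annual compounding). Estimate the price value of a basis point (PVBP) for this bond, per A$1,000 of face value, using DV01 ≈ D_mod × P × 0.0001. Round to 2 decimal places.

Periodic yield y = 0.0625.
  t   CF        PV=CF/(1+0.0625)^t    t·PV
  1       102.50        96.4706        96.4706
  2       102.50        90.7958       181.5917
  3       102.50        85.4549       256.3647
  4       102.50        80.4282       321.7126
  5       102.50        75.6971       378.4854
  6       102.50        71.2443       427.4659
  7       102.50        67.0535       469.3743
  8       102.50        63.1092       504.8732
  9     1,102.50       638.8783     5,749.9049
  Σ                  1,269.1319     8,386.2434
P = 1,269.1319; D_Mac = 6.60786 yrs; D_mod = 6.21916 yrs.
DV01 ≈ 6.21916 × 1,269.1319 × 0.0001 = 0.789293.

A$0.79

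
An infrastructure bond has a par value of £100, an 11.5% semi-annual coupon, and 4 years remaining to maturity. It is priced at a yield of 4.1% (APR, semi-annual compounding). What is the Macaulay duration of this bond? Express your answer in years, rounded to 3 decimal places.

Periodic yield y = 0.0205. Discount each cash flow and weight by its period:
  t   CF        PV=CF/(1+0.0205)^t    t·PV
  1         5.75         5.6345         5.6345
  2         5.75         5.5213        11.0426
  3         5.75         5.4104        16.2312
  4         5.75         5.3017        21.2068
  5         5.75         5.1952        25.9760
  6         5.75         5.0908        30.5451
  7         5.75         4.9886        34.9200
  8       105.75        89.9034       719.2275
  Σ                    127.0460       864.7838
Price P = Σ PV = 127.0460.
Macaulay duration = Σ(t·PV) / P = 864.7838 / 127.0460 = 6.80686 half-year periods.
In years: 6.80686 / 2 = 3.40343 years.

3.403 years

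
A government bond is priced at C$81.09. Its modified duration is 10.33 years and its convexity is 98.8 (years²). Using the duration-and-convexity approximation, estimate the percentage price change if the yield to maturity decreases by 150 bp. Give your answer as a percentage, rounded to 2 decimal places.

+16.61%

Duration effect: -D_mod·Δy = -10.33 × (-0.015) = +0.154950
Convexity effect: ½·C·(Δy)² = 0.5 × 98.8 × (-0.015)² = +0.0111150
ΔP/P ≈ +0.154950 + 0.0111150 = +0.166065
= +16.6065%.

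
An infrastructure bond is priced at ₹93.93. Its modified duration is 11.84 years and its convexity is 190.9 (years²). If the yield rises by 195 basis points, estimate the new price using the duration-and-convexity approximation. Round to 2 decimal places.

₹75.65

Duration effect: -D_mod·Δy = -11.84 × (+0.0195) = -0.230880
Convexity effect: ½·C·(Δy)² = 0.5 × 190.9 × (0.0195)² = +0.0362948625
ΔP/P ≈ -0.230880 + 0.0362948625 = -0.1945851375
New price ≈ 93.93 × (1 - 0.1945851375) = 75.652618034625.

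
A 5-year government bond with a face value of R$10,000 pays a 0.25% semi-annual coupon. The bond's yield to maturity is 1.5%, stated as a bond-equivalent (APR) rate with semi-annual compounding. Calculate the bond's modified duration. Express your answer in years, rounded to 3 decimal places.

4.934 years

Periodic yield y = 0.0075. First find Macaulay duration:
  t   CF        PV=CF/(1+0.0075)^t    t·PV
  1        12.50        12.4069        12.4069
  2        12.50        12.3146        24.6292
  3        12.50        12.2229        36.6687
  4        12.50        12.1319        48.5277
  5        12.50        12.0416        60.2081
  6        12.50        11.9520        71.7119
  7        12.50        11.8630        83.0410
  8        12.50        11.7747        94.1975
  9        12.50        11.6870       105.1834
  10   10,012.50     9,291.6316    92,916.3157
  Σ                  9,400.0263    93,452.8901
P = 9,400.0263; Macaulay duration = 93,452.8901 / 9,400.0263 = 9.94177 half-year periods = 4.97088 years.
Modified duration = D_Mac / (1 + y) = 4.97088 / 1.0075 = 4.93388 years.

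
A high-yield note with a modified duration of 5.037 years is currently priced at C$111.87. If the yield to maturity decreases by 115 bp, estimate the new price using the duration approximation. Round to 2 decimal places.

Duration approximation: ΔP/P ≈ -D_mod · Δy = -5.037 × (-0.0115) = +0.0579255.
New price ≈ 111.87 × (1 + 0.0579255) = 118.350125685.

C$118.35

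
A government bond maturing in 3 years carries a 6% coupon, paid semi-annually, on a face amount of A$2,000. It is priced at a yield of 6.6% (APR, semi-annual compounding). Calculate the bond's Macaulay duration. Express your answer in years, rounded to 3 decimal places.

2.788 years

Periodic yield y = 0.033. Discount each cash flow and weight by its period:
  t   CF        PV=CF/(1+0.033)^t    t·PV
  1        60.00        58.0833        58.0833
  2        60.00        56.2277       112.4555
  3        60.00        54.4315       163.2945
  4        60.00        52.6926       210.7706
  5        60.00        51.0093       255.0467
  6     2,060.00     1,695.3731    10,172.2387
  Σ                  1,967.8176    10,971.8891
Price P = Σ PV = 1,967.8176.
Macaulay duration = Σ(t·PV) / P = 10,971.8891 / 1,967.8176 = 5.57566 half-year periods.
In years: 5.57566 / 2 = 2.78783 years.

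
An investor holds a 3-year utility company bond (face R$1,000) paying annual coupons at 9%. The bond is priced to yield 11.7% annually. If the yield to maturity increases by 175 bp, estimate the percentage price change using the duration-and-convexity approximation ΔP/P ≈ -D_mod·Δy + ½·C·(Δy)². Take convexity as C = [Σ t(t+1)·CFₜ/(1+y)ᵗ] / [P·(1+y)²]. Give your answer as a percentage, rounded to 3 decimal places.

-4.178%

With y = 0.117:
  t   CF        PV=CF/(1+0.117)^t    t·PV        t(t+1)·PV
  1        90.00        80.5730        80.5730         161.1459
  2        90.00        72.1334       144.2667         432.8002
  3     1,090.00       782.1085     2,346.3254       9,385.3014
  Σ                    934.8148     2,571.1650       9,979.2475
P = 934.8148; D_Mac = 2.75045 yrs; D_mod = 2.46236 yrs; C = 8.55590.
Duration effect: -2.46236 × (+0.0175) = -0.043091
Convexity effect: 0.5 × 8.55590 × (0.0175)² = +0.0013101
ΔP/P ≈ -0.043091 + 0.0013101 = -0.041781 = -4.1781%.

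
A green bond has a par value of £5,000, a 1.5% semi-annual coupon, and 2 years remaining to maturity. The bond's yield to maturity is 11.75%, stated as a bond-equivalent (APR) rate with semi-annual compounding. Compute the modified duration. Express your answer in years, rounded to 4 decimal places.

1.8655 years

Periodic yield y = 0.05875. First find Macaulay duration:
  t   CF        PV=CF/(1+0.05875)^t    t·PV
  1        37.50        35.4191        35.4191
  2        37.50        33.4537        66.9074
  3        37.50        31.5974        94.7921
  4     5,037.50     4,009.0490    16,036.1961
  Σ                  4,109.5192    16,233.3147
P = 4,109.5192; Macaulay duration = 16,233.3147 / 4,109.5192 = 3.95017 half-year periods = 1.97509 years.
Modified duration = D_Mac / (1 + y) = 1.97509 / 1.05875 = 1.86549 years.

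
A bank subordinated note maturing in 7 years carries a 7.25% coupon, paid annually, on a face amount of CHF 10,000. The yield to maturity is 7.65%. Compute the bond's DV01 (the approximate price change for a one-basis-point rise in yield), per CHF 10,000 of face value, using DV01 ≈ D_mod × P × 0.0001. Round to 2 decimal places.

Periodic yield y = 0.0765.
  t   CF        PV=CF/(1+0.0765)^t    t·PV
  1       725.00       673.4789       673.4789
  2       725.00       625.6190     1,251.2380
  3       725.00       581.1603     1,743.4808
  4       725.00       539.8609     2,159.4436
  5       725.00       501.4964     2,507.4821
  6       725.00       465.8583     2,795.1496
  7    10,725.00     6,401.7552    44,812.2863
  Σ                  9,789.2289    55,942.5592
P = 9,789.2289; D_Mac = 5.71471 yrs; D_mod = 5.30860 yrs.
DV01 ≈ 5.30860 × 9,789.2289 × 0.0001 = 5.196708.

CHF 5.20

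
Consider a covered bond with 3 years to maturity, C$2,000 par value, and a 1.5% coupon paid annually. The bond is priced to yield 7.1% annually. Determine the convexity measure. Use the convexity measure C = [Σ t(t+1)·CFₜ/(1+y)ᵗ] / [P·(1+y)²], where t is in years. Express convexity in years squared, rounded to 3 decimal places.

10.238

With y = 0.071:
  t   CF        PV=CF/(1+0.071)^t    t·PV        t(t+1)·PV
  1        30.00        28.0112        28.0112          56.0224
  2        30.00        26.1543        52.3085         156.9255
  3     2,030.00     1,652.4473     4,957.3420      19,829.3679
  Σ                  1,706.6128     5,037.6617      20,042.3159
P = 1,706.6128.
Convexity = Σ t(t+1)·PV / [P·(1+y)²] = 20,042.3159 / (1,706.6128 × 1.147041) = 10.23844.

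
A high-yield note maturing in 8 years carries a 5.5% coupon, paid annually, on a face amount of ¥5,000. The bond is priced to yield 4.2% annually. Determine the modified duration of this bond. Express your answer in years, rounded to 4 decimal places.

6.4726 years

Periodic yield y = 0.042. First find Macaulay duration:
  t   CF        PV=CF/(1+0.042)^t    t·PV
  1       275.00       263.9155       263.9155
  2       275.00       253.2779       506.5558
  3       275.00       243.0690       729.2069
  4       275.00       233.2716       933.0863
  5       275.00       223.8691     1,119.3454
  6       275.00       214.8456     1,289.0734
  7       275.00       206.1858     1,443.3003
  8     5,275.00     3,795.6024    30,364.8192
  Σ                  5,434.0368    36,649.3027
P = 5,434.0368; Macaulay duration = 36,649.3027 / 5,434.0368 = 6.74440 years.
Modified duration = D_Mac / (1 + y) = 6.74440 / 1.042 = 6.47255 years.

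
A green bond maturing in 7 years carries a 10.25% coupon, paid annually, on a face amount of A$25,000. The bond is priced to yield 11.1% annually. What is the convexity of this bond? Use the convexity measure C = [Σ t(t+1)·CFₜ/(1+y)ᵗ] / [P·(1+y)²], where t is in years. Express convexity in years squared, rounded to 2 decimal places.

30.87

With y = 0.111:
  t   CF        PV=CF/(1+0.111)^t    t·PV        t(t+1)·PV
  1     2,562.50     2,306.4806     2,306.4806       4,612.9613
  2     2,562.50     2,076.0402     4,152.0804      12,456.2411
  3     2,562.50     1,868.6230     5,605.8691      22,423.4764
  4     2,562.50     1,681.9289     6,727.7157      33,638.5784
  5     2,562.50     1,513.8874     7,569.4371      45,416.6225
  6     2,562.50     1,362.6349     8,175.8096      57,230.6674
  7    27,562.50    13,192.2901    92,346.0310     738,768.2478
  Σ                 24,001.8853   126,883.4235     914,546.7950
P = 24,001.8853.
Convexity = Σ t(t+1)·PV / [P·(1+y)²] = 914,546.7950 / (24,001.8853 × 1.234321) = 30.86970.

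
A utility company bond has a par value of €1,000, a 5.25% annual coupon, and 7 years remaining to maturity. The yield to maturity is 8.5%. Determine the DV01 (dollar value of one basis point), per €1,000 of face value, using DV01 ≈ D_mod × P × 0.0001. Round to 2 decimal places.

€0.46

Periodic yield y = 0.085.
  t   CF        PV=CF/(1+0.085)^t    t·PV
  1        52.50        48.3871        48.3871
  2        52.50        44.5964        89.1928
  3        52.50        41.1027       123.3080
  4        52.50        37.8826       151.5306
  5        52.50        34.9149       174.5744
  6        52.50        32.1796       193.0777
  7     1,052.50       594.5850     4,162.0949
  Σ                    833.6483     4,942.1655
P = 833.6483; D_Mac = 5.92836 yrs; D_mod = 5.46392 yrs.
DV01 ≈ 5.46392 × 833.6483 × 0.0001 = 0.455499.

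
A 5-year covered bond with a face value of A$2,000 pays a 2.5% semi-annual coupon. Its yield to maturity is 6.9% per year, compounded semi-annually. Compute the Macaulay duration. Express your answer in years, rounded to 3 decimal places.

Periodic yield y = 0.0345. Discount each cash flow and weight by its period:
  t   CF        PV=CF/(1+0.0345)^t    t·PV
  1        25.00        24.1663        24.1663
  2        25.00        23.3603        46.7207
  3        25.00        22.5813        67.7438
  4        25.00        21.8282        87.3128
  5        25.00        21.1002       105.5012
  6        25.00        20.3966       122.3794
  7        25.00        19.7164       138.0145
  8        25.00        19.0588       152.4706
  9        25.00        18.4232       165.8090
  10    2,025.00     1,442.5141    14,425.1414
  Σ                  1,633.1454    15,335.2596
Price P = Σ PV = 1,633.1454.
Macaulay duration = Σ(t·PV) / P = 15,335.2596 / 1,633.1454 = 9.39001 half-year periods.
In years: 9.39001 / 2 = 4.69501 years.

4.695 years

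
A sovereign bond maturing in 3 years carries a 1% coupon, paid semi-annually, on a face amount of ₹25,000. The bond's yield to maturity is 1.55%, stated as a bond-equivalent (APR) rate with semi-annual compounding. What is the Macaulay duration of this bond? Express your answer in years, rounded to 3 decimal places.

2.963 years

Periodic yield y = 0.00775. Discount each cash flow and weight by its period:
  t   CF        PV=CF/(1+0.00775)^t    t·PV
  1       125.00       124.0387       124.0387
  2       125.00       123.0848       246.1696
  3       125.00       122.1382       366.4147
  4       125.00       121.1989       484.7957
  5       125.00       120.2669       601.3343
  6    25,125.00    23,987.7343   143,926.4057
  Σ                 24,598.4618   145,749.1587
Price P = Σ PV = 24,598.4618.
Macaulay duration = Σ(t·PV) / P = 145,749.1587 / 24,598.4618 = 5.92513 half-year periods.
In years: 5.92513 / 2 = 2.96257 years.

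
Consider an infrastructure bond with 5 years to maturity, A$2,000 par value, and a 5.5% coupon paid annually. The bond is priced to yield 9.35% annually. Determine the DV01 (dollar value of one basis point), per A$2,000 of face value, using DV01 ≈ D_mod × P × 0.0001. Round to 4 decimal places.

A$0.6943

Periodic yield y = 0.0935.
  t   CF        PV=CF/(1+0.0935)^t    t·PV
  1       110.00       100.5944       100.5944
  2       110.00        91.9931       183.9861
  3       110.00        84.1272       252.3815
  4       110.00        76.9339       307.7354
  5     2,110.00     1,349.5486     6,747.7428
  Σ                  1,703.1971     7,592.4404
P = 1,703.1971; D_Mac = 4.45776 yrs; D_mod = 4.07660 yrs.
DV01 ≈ 4.07660 × 1,703.1971 × 0.0001 = 0.694325.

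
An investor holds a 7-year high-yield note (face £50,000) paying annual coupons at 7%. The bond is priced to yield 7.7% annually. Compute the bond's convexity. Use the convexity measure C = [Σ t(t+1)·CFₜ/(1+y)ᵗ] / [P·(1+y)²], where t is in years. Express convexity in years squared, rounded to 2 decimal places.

36.87

With y = 0.077:
  t   CF        PV=CF/(1+0.077)^t    t·PV        t(t+1)·PV
  1     3,500.00     3,249.7679     3,249.7679       6,499.5357
  2     3,500.00     3,017.4261     6,034.8521      18,104.5564
  3     3,500.00     2,801.6955     8,405.0865      33,620.3461
  4     3,500.00     2,601.3886    10,405.5544      52,027.7718
  5     3,500.00     2,415.4026    12,077.0130      72,462.0777
  6     3,500.00     2,242.7136    13,456.2818      94,193.9729
  7    53,500.00    31,830.5292   222,813.7043   1,782,509.6347
  Σ                 48,158.9235   276,442.2600   2,059,417.8954
P = 48,158.9235.
Convexity = Σ t(t+1)·PV / [P·(1+y)²] = 2,059,417.8954 / (48,158.9235 × 1.159929) = 36.86687.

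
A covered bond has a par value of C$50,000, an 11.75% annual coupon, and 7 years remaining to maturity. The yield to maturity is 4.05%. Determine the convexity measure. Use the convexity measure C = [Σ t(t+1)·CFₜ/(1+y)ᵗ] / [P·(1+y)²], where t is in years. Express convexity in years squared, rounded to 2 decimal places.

36.86

With y = 0.0405:
  t   CF        PV=CF/(1+0.0405)^t    t·PV        t(t+1)·PV
  1     5,875.00     5,646.3239     5,646.3239      11,292.6478
  2     5,875.00     5,426.5487    10,853.0973      32,559.2920
  3     5,875.00     5,215.3279    15,645.9836      62,583.9346
  4     5,875.00     5,012.3286    20,049.3143     100,246.5715
  5     5,875.00     4,817.2307    24,086.1537     144,516.9219
  6     5,875.00     4,629.7268    27,778.3608     194,448.5254
  7    55,875.00    42,317.7866   296,224.5063   2,369,796.0503
  Σ                 73,065.2731   400,283.7399   2,915,443.9435
P = 73,065.2731.
Convexity = Σ t(t+1)·PV / [P·(1+y)²] = 2,915,443.9435 / (73,065.2731 × 1.082640) = 36.85611.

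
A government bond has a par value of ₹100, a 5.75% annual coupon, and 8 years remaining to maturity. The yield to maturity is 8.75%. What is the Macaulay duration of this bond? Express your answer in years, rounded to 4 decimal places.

6.4807 years

Periodic yield y = 0.0875. Discount each cash flow and weight by its year:
  t   CF        PV=CF/(1+0.0875)^t    t·PV
  1         5.75         5.2874         5.2874
  2         5.75         4.8619         9.7239
  3         5.75         4.4707        13.4122
  4         5.75         4.1110        16.4441
  5         5.75         3.7803        18.9013
  6         5.75         3.4761        20.8566
  7         5.75         3.1964        22.3749
  8       105.75        54.0563       432.4503
  Σ                     83.2401       539.4507
Price P = Σ PV = 83.2401.
Macaulay duration = Σ(t·PV) / P = 539.4507 / 83.2401 = 6.48066 years.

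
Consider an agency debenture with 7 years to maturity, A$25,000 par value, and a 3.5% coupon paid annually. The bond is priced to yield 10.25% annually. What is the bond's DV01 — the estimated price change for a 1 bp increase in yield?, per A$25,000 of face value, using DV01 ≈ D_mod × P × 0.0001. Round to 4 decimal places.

A$9.4014

Periodic yield y = 0.1025.
  t   CF        PV=CF/(1+0.1025)^t    t·PV
  1       875.00       793.6508       793.6508
  2       875.00       719.8647     1,439.7293
  3       875.00       652.9385     1,958.8154
  4       875.00       592.2344     2,368.9378
  5       875.00       537.1741     2,685.8705
  6       875.00       487.2327     2,923.3964
  7    25,875.00    13,068.6333    91,480.4330
  Σ                 16,851.7285   103,650.8332
P = 16,851.7285; D_Mac = 6.15075 yrs; D_mod = 5.57892 yrs.
DV01 ≈ 5.57892 × 16,851.7285 × 0.0001 = 9.401436.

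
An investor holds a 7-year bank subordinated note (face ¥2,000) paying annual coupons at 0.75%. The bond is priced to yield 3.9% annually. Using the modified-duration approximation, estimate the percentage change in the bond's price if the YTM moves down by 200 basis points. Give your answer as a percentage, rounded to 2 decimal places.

Periodic yield y = 0.039. Modified duration first:
  t   CF        PV=CF/(1+0.039)^t    t·PV
  1        15.00        14.4370        14.4370
  2        15.00        13.8951        27.7901
  3        15.00        13.3735        40.1205
  4        15.00        12.8715        51.4860
  5        15.00        12.3884        61.9418
  6        15.00        11.9233        71.5400
  7     2,015.00     1,541.5805    10,791.0637
  Σ                  1,620.4692    11,058.3790
P = 1,620.4692; D_Mac = 6.82418 yrs; D_mod = 6.82418/(1+0.039) = 6.56803 yrs.
ΔP/P ≈ -D_mod · Δy = -6.56803 × (-0.02) = +0.131361 = +13.1361%.

+13.14%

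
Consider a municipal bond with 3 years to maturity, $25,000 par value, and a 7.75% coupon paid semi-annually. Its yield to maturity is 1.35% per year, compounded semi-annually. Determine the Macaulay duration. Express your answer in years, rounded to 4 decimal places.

2.7591 years

Periodic yield y = 0.00675. Discount each cash flow and weight by its period:
  t   CF        PV=CF/(1+0.00675)^t    t·PV
  1       968.75       962.2548       962.2548
  2       968.75       955.8031     1,911.6062
  3       968.75       949.3947     2,848.1841
  4       968.75       943.0292     3,772.1170
  5       968.75       936.7065     4,683.5324
  6    25,968.75    24,941.4223   149,648.5338
  Σ                 29,688.6106   163,826.2283
Price P = Σ PV = 29,688.6106.
Macaulay duration = Σ(t·PV) / P = 163,826.2283 / 29,688.6106 = 5.51815 half-year periods.
In years: 5.51815 / 2 = 2.75908 years.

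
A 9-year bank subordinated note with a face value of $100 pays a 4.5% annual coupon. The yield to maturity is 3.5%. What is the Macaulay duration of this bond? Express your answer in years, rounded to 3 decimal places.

7.655 years

Periodic yield y = 0.035. Discount each cash flow and weight by its year:
  t   CF        PV=CF/(1+0.035)^t    t·PV
  1         4.50         4.3478         4.3478
  2         4.50         4.2008         8.4016
  3         4.50         4.0587        12.1762
  4         4.50         3.9215        15.6860
  5         4.50         3.7889        18.9444
  6         4.50         3.6608        21.9645
  7         4.50         3.5370        24.7587
  8         4.50         3.4174        27.3388
  9       104.50        76.6749       690.0740
  Σ                    107.6077       823.6920
Price P = Σ PV = 107.6077.
Macaulay duration = Σ(t·PV) / P = 823.6920 / 107.6077 = 7.65458 years.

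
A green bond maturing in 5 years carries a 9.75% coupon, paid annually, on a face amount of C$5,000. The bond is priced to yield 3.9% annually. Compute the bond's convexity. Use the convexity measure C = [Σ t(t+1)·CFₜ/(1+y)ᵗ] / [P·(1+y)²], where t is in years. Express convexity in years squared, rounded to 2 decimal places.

22.50

With y = 0.039:
  t   CF        PV=CF/(1+0.039)^t    t·PV        t(t+1)·PV
  1       487.50       469.2012       469.2012         938.4023
  2       487.50       451.5892       903.1784       2,709.5351
  3       487.50       434.6383     1,303.9149       5,215.6594
  4       487.50       418.3237     1,673.2946       8,366.4732
  5     5,487.50     4,532.0719    22,660.3597     135,962.1583
  Σ                  6,305.8242    27,009.9487     153,192.2283
P = 6,305.8242.
Convexity = Σ t(t+1)·PV / [P·(1+y)²] = 153,192.2283 / (6,305.8242 × 1.079521) = 22.50421.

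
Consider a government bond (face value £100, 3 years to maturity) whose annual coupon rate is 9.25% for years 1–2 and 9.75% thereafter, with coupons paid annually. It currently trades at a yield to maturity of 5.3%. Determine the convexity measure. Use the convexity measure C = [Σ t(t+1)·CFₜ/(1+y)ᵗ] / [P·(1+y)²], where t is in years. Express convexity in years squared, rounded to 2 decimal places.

9.70

With y = 0.053:
  t   CF        PV=CF/(1+0.053)^t    t·PV        t(t+1)·PV
  1         9.25         8.7844         8.7844          17.5689
  2         9.25         8.3423        16.6846          50.0537
  3       109.75        93.9982       281.9945       1,127.9781
  Σ                    111.1249       307.4635       1,195.6006
P = 111.1249.
Convexity = Σ t(t+1)·PV / [P·(1+y)²] = 1,195.6006 / (111.1249 × 1.108809) = 9.70327.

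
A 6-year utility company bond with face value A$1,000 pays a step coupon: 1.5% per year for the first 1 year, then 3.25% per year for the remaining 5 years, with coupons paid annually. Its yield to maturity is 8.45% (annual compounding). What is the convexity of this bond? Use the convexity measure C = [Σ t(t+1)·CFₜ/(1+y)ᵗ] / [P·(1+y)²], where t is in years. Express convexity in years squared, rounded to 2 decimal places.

With y = 0.0845:
  t   CF        PV=CF/(1+0.0845)^t    t·PV        t(t+1)·PV
  1        15.00        13.8313        13.8313          27.6625
  2        32.50        27.6328        55.2655         165.7966
  3        32.50        25.4797        76.4392         305.7567
  4        32.50        23.4944        93.9778         469.8888
  5        32.50        21.6638       108.3192         649.9154
  6     1,032.50       634.6185     3,807.7109      26,653.9766
  Σ                    746.7205     4,155.5439      28,272.9966
P = 746.7205.
Convexity = Σ t(t+1)·PV / [P·(1+y)²] = 28,272.9966 / (746.7205 × 1.176140) = 32.19250.

32.19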